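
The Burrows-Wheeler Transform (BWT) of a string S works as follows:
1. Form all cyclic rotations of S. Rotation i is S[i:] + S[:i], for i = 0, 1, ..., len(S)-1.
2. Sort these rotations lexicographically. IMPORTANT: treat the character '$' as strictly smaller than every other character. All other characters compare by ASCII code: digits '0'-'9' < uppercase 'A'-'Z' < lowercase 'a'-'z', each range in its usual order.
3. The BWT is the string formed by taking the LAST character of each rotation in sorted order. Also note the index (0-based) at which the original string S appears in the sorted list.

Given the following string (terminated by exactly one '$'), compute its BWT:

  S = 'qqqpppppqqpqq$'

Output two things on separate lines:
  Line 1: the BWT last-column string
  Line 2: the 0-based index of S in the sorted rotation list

All 14 rotations (rotation i = S[i:]+S[:i]):
  rot[0] = qqqpppppqqpqq$
  rot[1] = qqpppppqqpqq$q
  rot[2] = qpppppqqpqq$qq
  rot[3] = pppppqqpqq$qqq
  rot[4] = ppppqqpqq$qqqp
  rot[5] = pppqqpqq$qqqpp
  rot[6] = ppqqpqq$qqqppp
  rot[7] = pqqpqq$qqqpppp
  rot[8] = qqpqq$qqqppppp
  rot[9] = qpqq$qqqpppppq
  rot[10] = pqq$qqqpppppqq
  rot[11] = qq$qqqpppppqqp
  rot[12] = q$qqqpppppqqpq
  rot[13] = $qqqpppppqqpqq
Sorted (with $ < everything):
  sorted[0] = $qqqpppppqqpqq  (last char: 'q')
  sorted[1] = pppppqqpqq$qqq  (last char: 'q')
  sorted[2] = ppppqqpqq$qqqp  (last char: 'p')
  sorted[3] = pppqqpqq$qqqpp  (last char: 'p')
  sorted[4] = ppqqpqq$qqqppp  (last char: 'p')
  sorted[5] = pqq$qqqpppppqq  (last char: 'q')
  sorted[6] = pqqpqq$qqqpppp  (last char: 'p')
  sorted[7] = q$qqqpppppqqpq  (last char: 'q')
  sorted[8] = qpppppqqpqq$qq  (last char: 'q')
  sorted[9] = qpqq$qqqpppppq  (last char: 'q')
  sorted[10] = qq$qqqpppppqqp  (last char: 'p')
  sorted[11] = qqpppppqqpqq$q  (last char: 'q')
  sorted[12] = qqpqq$qqqppppp  (last char: 'p')
  sorted[13] = qqqpppppqqpqq$  (last char: '$')
Last column: qqpppqpqqqpqp$
Original string S is at sorted index 13

Answer: qqpppqpqqqpqp$
13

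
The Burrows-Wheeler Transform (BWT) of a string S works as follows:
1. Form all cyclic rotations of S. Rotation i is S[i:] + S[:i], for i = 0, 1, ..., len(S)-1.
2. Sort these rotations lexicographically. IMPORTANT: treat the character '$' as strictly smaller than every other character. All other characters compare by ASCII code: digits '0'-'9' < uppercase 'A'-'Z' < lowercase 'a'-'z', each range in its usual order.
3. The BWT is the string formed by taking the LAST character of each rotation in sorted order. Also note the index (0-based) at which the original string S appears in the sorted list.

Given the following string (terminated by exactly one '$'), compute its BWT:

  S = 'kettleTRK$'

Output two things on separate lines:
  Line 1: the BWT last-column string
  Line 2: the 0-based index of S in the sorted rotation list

All 10 rotations (rotation i = S[i:]+S[:i]):
  rot[0] = kettleTRK$
  rot[1] = ettleTRK$k
  rot[2] = ttleTRK$ke
  rot[3] = tleTRK$ket
  rot[4] = leTRK$kett
  rot[5] = eTRK$kettl
  rot[6] = TRK$kettle
  rot[7] = RK$kettleT
  rot[8] = K$kettleTR
  rot[9] = $kettleTRK
Sorted (with $ < everything):
  sorted[0] = $kettleTRK  (last char: 'K')
  sorted[1] = K$kettleTR  (last char: 'R')
  sorted[2] = RK$kettleT  (last char: 'T')
  sorted[3] = TRK$kettle  (last char: 'e')
  sorted[4] = eTRK$kettl  (last char: 'l')
  sorted[5] = ettleTRK$k  (last char: 'k')
  sorted[6] = kettleTRK$  (last char: '$')
  sorted[7] = leTRK$kett  (last char: 't')
  sorted[8] = tleTRK$ket  (last char: 't')
  sorted[9] = ttleTRK$ke  (last char: 'e')
Last column: KRTelk$tte
Original string S is at sorted index 6

Answer: KRTelk$tte
6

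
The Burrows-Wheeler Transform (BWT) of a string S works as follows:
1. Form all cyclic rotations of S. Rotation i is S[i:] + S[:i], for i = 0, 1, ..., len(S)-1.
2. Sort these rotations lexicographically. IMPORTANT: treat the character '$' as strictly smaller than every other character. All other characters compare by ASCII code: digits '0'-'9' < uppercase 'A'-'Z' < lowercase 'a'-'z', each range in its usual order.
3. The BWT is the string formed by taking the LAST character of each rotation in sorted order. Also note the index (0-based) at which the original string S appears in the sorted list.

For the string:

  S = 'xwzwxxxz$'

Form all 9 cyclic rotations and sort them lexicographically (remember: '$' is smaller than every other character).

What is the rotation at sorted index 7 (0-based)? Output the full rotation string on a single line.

All 9 rotations (rotation i = S[i:]+S[:i]):
  rot[0] = xwzwxxxz$
  rot[1] = wzwxxxz$x
  rot[2] = zwxxxz$xw
  rot[3] = wxxxz$xwz
  rot[4] = xxxz$xwzw
  rot[5] = xxz$xwzwx
  rot[6] = xz$xwzwxx
  rot[7] = z$xwzwxxx
  rot[8] = $xwzwxxxz
Sorted (with $ < everything):
  sorted[0] = $xwzwxxxz
  sorted[1] = wxxxz$xwz
  sorted[2] = wzwxxxz$x
  sorted[3] = xwzwxxxz$
  sorted[4] = xxxz$xwzw
  sorted[5] = xxz$xwzwx
  sorted[6] = xz$xwzwxx
  sorted[7] = z$xwzwxxx
  sorted[8] = zwxxxz$xw
sorted[7] = z$xwzwxxx

Answer: z$xwzwxxx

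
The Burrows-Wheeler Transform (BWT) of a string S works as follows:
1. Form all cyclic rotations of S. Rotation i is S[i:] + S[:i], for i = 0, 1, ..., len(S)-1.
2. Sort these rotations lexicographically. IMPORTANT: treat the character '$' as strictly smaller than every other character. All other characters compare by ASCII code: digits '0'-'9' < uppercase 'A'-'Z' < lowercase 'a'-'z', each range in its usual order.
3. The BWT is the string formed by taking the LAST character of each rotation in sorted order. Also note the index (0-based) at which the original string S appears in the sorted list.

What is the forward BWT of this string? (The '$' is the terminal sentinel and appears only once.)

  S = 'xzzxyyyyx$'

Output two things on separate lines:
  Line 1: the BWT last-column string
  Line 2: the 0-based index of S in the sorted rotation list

All 10 rotations (rotation i = S[i:]+S[:i]):
  rot[0] = xzzxyyyyx$
  rot[1] = zzxyyyyx$x
  rot[2] = zxyyyyx$xz
  rot[3] = xyyyyx$xzz
  rot[4] = yyyyx$xzzx
  rot[5] = yyyx$xzzxy
  rot[6] = yyx$xzzxyy
  rot[7] = yx$xzzxyyy
  rot[8] = x$xzzxyyyy
  rot[9] = $xzzxyyyyx
Sorted (with $ < everything):
  sorted[0] = $xzzxyyyyx  (last char: 'x')
  sorted[1] = x$xzzxyyyy  (last char: 'y')
  sorted[2] = xyyyyx$xzz  (last char: 'z')
  sorted[3] = xzzxyyyyx$  (last char: '$')
  sorted[4] = yx$xzzxyyy  (last char: 'y')
  sorted[5] = yyx$xzzxyy  (last char: 'y')
  sorted[6] = yyyx$xzzxy  (last char: 'y')
  sorted[7] = yyyyx$xzzx  (last char: 'x')
  sorted[8] = zxyyyyx$xz  (last char: 'z')
  sorted[9] = zzxyyyyx$x  (last char: 'x')
Last column: xyz$yyyxzx
Original string S is at sorted index 3

Answer: xyz$yyyxzx
3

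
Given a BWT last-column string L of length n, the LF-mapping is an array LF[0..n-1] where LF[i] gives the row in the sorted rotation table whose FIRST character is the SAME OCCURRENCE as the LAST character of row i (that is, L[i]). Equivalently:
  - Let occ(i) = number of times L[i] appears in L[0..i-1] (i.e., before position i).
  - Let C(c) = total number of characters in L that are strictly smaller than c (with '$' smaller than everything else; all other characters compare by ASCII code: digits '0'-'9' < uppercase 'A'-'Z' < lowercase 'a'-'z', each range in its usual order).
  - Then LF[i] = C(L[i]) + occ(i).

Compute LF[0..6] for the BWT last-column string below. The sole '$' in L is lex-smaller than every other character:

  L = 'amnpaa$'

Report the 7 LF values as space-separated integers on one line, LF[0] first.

Answer: 1 4 5 6 2 3 0

Derivation:
Char counts: '$':1, 'a':3, 'm':1, 'n':1, 'p':1
C (first-col start): C('$')=0, C('a')=1, C('m')=4, C('n')=5, C('p')=6
L[0]='a': occ=0, LF[0]=C('a')+0=1+0=1
L[1]='m': occ=0, LF[1]=C('m')+0=4+0=4
L[2]='n': occ=0, LF[2]=C('n')+0=5+0=5
L[3]='p': occ=0, LF[3]=C('p')+0=6+0=6
L[4]='a': occ=1, LF[4]=C('a')+1=1+1=2
L[5]='a': occ=2, LF[5]=C('a')+2=1+2=3
L[6]='$': occ=0, LF[6]=C('$')+0=0+0=0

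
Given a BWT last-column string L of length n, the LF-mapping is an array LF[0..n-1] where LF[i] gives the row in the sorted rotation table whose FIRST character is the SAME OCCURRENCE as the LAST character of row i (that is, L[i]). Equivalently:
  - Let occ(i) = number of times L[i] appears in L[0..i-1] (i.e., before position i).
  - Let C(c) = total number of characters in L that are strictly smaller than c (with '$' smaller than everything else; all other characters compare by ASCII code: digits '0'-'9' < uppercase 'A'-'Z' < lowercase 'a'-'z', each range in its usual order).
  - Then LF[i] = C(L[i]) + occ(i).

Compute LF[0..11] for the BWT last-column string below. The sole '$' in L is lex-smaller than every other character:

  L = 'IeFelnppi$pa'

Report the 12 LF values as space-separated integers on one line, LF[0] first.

Char counts: '$':1, 'F':1, 'I':1, 'a':1, 'e':2, 'i':1, 'l':1, 'n':1, 'p':3
C (first-col start): C('$')=0, C('F')=1, C('I')=2, C('a')=3, C('e')=4, C('i')=6, C('l')=7, C('n')=8, C('p')=9
L[0]='I': occ=0, LF[0]=C('I')+0=2+0=2
L[1]='e': occ=0, LF[1]=C('e')+0=4+0=4
L[2]='F': occ=0, LF[2]=C('F')+0=1+0=1
L[3]='e': occ=1, LF[3]=C('e')+1=4+1=5
L[4]='l': occ=0, LF[4]=C('l')+0=7+0=7
L[5]='n': occ=0, LF[5]=C('n')+0=8+0=8
L[6]='p': occ=0, LF[6]=C('p')+0=9+0=9
L[7]='p': occ=1, LF[7]=C('p')+1=9+1=10
L[8]='i': occ=0, LF[8]=C('i')+0=6+0=6
L[9]='$': occ=0, LF[9]=C('$')+0=0+0=0
L[10]='p': occ=2, LF[10]=C('p')+2=9+2=11
L[11]='a': occ=0, LF[11]=C('a')+0=3+0=3

Answer: 2 4 1 5 7 8 9 10 6 0 11 3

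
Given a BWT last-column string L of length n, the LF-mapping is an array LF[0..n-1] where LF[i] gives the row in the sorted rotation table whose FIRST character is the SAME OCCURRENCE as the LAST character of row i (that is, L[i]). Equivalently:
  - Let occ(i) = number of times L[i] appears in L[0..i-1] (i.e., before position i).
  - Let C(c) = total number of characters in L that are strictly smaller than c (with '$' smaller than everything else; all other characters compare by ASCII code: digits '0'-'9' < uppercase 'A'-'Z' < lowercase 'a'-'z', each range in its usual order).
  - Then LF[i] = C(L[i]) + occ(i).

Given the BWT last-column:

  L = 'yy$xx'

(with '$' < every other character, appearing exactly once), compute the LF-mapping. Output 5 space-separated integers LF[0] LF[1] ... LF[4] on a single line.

Char counts: '$':1, 'x':2, 'y':2
C (first-col start): C('$')=0, C('x')=1, C('y')=3
L[0]='y': occ=0, LF[0]=C('y')+0=3+0=3
L[1]='y': occ=1, LF[1]=C('y')+1=3+1=4
L[2]='$': occ=0, LF[2]=C('$')+0=0+0=0
L[3]='x': occ=0, LF[3]=C('x')+0=1+0=1
L[4]='x': occ=1, LF[4]=C('x')+1=1+1=2

Answer: 3 4 0 1 2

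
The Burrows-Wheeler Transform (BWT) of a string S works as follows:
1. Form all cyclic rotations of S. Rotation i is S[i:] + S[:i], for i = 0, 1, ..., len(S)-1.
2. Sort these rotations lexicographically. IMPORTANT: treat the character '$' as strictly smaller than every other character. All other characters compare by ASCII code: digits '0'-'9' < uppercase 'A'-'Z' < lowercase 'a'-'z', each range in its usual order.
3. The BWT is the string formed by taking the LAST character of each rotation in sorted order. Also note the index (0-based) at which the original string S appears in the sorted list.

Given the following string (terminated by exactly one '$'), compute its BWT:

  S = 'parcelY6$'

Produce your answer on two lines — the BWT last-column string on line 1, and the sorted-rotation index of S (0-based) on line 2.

Answer: 6Ylprce$a
7

Derivation:
All 9 rotations (rotation i = S[i:]+S[:i]):
  rot[0] = parcelY6$
  rot[1] = arcelY6$p
  rot[2] = rcelY6$pa
  rot[3] = celY6$par
  rot[4] = elY6$parc
  rot[5] = lY6$parce
  rot[6] = Y6$parcel
  rot[7] = 6$parcelY
  rot[8] = $parcelY6
Sorted (with $ < everything):
  sorted[0] = $parcelY6  (last char: '6')
  sorted[1] = 6$parcelY  (last char: 'Y')
  sorted[2] = Y6$parcel  (last char: 'l')
  sorted[3] = arcelY6$p  (last char: 'p')
  sorted[4] = celY6$par  (last char: 'r')
  sorted[5] = elY6$parc  (last char: 'c')
  sorted[6] = lY6$parce  (last char: 'e')
  sorted[7] = parcelY6$  (last char: '$')
  sorted[8] = rcelY6$pa  (last char: 'a')
Last column: 6Ylprce$a
Original string S is at sorted index 7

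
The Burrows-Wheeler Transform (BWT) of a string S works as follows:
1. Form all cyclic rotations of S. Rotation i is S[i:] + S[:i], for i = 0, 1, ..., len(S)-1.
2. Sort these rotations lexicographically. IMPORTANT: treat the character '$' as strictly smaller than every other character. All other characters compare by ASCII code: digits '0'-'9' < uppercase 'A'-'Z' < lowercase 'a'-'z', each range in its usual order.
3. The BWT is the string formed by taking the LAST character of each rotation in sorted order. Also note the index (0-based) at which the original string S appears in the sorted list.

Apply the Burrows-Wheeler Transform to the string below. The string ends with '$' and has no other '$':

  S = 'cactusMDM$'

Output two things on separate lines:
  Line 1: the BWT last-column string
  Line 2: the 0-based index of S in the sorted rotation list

Answer: MMDsc$auct
5

Derivation:
All 10 rotations (rotation i = S[i:]+S[:i]):
  rot[0] = cactusMDM$
  rot[1] = actusMDM$c
  rot[2] = ctusMDM$ca
  rot[3] = tusMDM$cac
  rot[4] = usMDM$cact
  rot[5] = sMDM$cactu
  rot[6] = MDM$cactus
  rot[7] = DM$cactusM
  rot[8] = M$cactusMD
  rot[9] = $cactusMDM
Sorted (with $ < everything):
  sorted[0] = $cactusMDM  (last char: 'M')
  sorted[1] = DM$cactusM  (last char: 'M')
  sorted[2] = M$cactusMD  (last char: 'D')
  sorted[3] = MDM$cactus  (last char: 's')
  sorted[4] = actusMDM$c  (last char: 'c')
  sorted[5] = cactusMDM$  (last char: '$')
  sorted[6] = ctusMDM$ca  (last char: 'a')
  sorted[7] = sMDM$cactu  (last char: 'u')
  sorted[8] = tusMDM$cac  (last char: 'c')
  sorted[9] = usMDM$cact  (last char: 't')
Last column: MMDsc$auct
Original string S is at sorted index 5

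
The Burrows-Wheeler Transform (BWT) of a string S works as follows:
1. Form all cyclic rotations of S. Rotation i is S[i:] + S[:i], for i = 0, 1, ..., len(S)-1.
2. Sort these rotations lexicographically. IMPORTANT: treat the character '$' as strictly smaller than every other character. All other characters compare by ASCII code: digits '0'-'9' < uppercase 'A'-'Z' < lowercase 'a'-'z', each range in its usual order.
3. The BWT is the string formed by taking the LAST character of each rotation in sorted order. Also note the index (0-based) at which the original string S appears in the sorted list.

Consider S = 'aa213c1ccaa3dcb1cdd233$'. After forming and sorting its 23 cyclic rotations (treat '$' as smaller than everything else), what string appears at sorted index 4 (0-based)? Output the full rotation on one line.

Answer: 213c1ccaa3dcb1cdd233$aa

Derivation:
All 23 rotations (rotation i = S[i:]+S[:i]):
  rot[0] = aa213c1ccaa3dcb1cdd233$
  rot[1] = a213c1ccaa3dcb1cdd233$a
  rot[2] = 213c1ccaa3dcb1cdd233$aa
  rot[3] = 13c1ccaa3dcb1cdd233$aa2
  rot[4] = 3c1ccaa3dcb1cdd233$aa21
  rot[5] = c1ccaa3dcb1cdd233$aa213
  rot[6] = 1ccaa3dcb1cdd233$aa213c
  rot[7] = ccaa3dcb1cdd233$aa213c1
  rot[8] = caa3dcb1cdd233$aa213c1c
  rot[9] = aa3dcb1cdd233$aa213c1cc
  rot[10] = a3dcb1cdd233$aa213c1cca
  rot[11] = 3dcb1cdd233$aa213c1ccaa
  rot[12] = dcb1cdd233$aa213c1ccaa3
  rot[13] = cb1cdd233$aa213c1ccaa3d
  rot[14] = b1cdd233$aa213c1ccaa3dc
  rot[15] = 1cdd233$aa213c1ccaa3dcb
  rot[16] = cdd233$aa213c1ccaa3dcb1
  rot[17] = dd233$aa213c1ccaa3dcb1c
  rot[18] = d233$aa213c1ccaa3dcb1cd
  rot[19] = 233$aa213c1ccaa3dcb1cdd
  rot[20] = 33$aa213c1ccaa3dcb1cdd2
  rot[21] = 3$aa213c1ccaa3dcb1cdd23
  rot[22] = $aa213c1ccaa3dcb1cdd233
Sorted (with $ < everything):
  sorted[0] = $aa213c1ccaa3dcb1cdd233
  sorted[1] = 13c1ccaa3dcb1cdd233$aa2
  sorted[2] = 1ccaa3dcb1cdd233$aa213c
  sorted[3] = 1cdd233$aa213c1ccaa3dcb
  sorted[4] = 213c1ccaa3dcb1cdd233$aa
  sorted[5] = 233$aa213c1ccaa3dcb1cdd
  sorted[6] = 3$aa213c1ccaa3dcb1cdd23
  sorted[7] = 33$aa213c1ccaa3dcb1cdd2
  sorted[8] = 3c1ccaa3dcb1cdd233$aa21
  sorted[9] = 3dcb1cdd233$aa213c1ccaa
  sorted[10] = a213c1ccaa3dcb1cdd233$a
  sorted[11] = a3dcb1cdd233$aa213c1cca
  sorted[12] = aa213c1ccaa3dcb1cdd233$
  sorted[13] = aa3dcb1cdd233$aa213c1cc
  sorted[14] = b1cdd233$aa213c1ccaa3dc
  sorted[15] = c1ccaa3dcb1cdd233$aa213
  sorted[16] = caa3dcb1cdd233$aa213c1c
  sorted[17] = cb1cdd233$aa213c1ccaa3d
  sorted[18] = ccaa3dcb1cdd233$aa213c1
  sorted[19] = cdd233$aa213c1ccaa3dcb1
  sorted[20] = d233$aa213c1ccaa3dcb1cd
  sorted[21] = dcb1cdd233$aa213c1ccaa3
  sorted[22] = dd233$aa213c1ccaa3dcb1c
sorted[4] = 213c1ccaa3dcb1cdd233$aa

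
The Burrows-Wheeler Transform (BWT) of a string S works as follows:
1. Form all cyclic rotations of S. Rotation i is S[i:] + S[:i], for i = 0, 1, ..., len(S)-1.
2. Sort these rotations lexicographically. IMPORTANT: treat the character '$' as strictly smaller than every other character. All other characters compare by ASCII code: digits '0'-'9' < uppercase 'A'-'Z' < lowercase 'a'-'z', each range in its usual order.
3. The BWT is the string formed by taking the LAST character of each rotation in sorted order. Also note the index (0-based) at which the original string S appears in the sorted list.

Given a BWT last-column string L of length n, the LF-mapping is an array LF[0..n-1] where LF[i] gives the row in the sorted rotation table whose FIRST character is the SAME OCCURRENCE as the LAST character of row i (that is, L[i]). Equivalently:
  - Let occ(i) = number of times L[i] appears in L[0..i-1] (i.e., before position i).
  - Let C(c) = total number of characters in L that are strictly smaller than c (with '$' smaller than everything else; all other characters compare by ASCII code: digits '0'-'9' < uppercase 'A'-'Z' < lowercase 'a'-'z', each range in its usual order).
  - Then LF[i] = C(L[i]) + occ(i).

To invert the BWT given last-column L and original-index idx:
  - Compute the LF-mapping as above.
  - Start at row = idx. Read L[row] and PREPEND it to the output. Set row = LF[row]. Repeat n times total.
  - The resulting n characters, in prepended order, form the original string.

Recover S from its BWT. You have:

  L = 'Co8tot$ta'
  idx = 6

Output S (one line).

LF mapping: 2 4 1 6 5 7 0 8 3
Walk LF starting at row 6, prepending L[row]:
  step 1: row=6, L[6]='$', prepend. Next row=LF[6]=0
  step 2: row=0, L[0]='C', prepend. Next row=LF[0]=2
  step 3: row=2, L[2]='8', prepend. Next row=LF[2]=1
  step 4: row=1, L[1]='o', prepend. Next row=LF[1]=4
  step 5: row=4, L[4]='o', prepend. Next row=LF[4]=5
  step 6: row=5, L[5]='t', prepend. Next row=LF[5]=7
  step 7: row=7, L[7]='t', prepend. Next row=LF[7]=8
  step 8: row=8, L[8]='a', prepend. Next row=LF[8]=3
  step 9: row=3, L[3]='t', prepend. Next row=LF[3]=6
Reversed output: tattoo8C$

Answer: tattoo8C$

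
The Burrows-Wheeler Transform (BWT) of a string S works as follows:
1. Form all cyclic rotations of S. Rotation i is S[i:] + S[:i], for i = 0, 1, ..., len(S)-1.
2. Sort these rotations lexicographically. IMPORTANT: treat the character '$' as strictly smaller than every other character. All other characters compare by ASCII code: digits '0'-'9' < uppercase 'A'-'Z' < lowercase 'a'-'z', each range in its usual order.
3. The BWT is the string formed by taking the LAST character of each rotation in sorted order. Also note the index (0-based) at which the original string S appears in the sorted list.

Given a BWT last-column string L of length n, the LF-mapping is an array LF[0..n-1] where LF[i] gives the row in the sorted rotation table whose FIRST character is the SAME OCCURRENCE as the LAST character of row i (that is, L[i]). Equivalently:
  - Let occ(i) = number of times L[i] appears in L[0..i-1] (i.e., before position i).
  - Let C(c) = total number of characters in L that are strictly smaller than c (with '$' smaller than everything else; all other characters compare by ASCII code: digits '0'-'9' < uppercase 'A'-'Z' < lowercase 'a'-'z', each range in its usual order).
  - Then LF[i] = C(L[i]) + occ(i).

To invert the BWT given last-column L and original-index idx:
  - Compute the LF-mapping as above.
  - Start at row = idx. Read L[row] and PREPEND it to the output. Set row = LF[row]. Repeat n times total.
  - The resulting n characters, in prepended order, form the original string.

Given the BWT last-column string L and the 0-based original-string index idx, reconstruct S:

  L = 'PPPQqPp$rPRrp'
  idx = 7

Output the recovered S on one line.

Answer: RqPPprrpQPPP$

Derivation:
LF mapping: 1 2 3 6 10 4 8 0 11 5 7 12 9
Walk LF starting at row 7, prepending L[row]:
  step 1: row=7, L[7]='$', prepend. Next row=LF[7]=0
  step 2: row=0, L[0]='P', prepend. Next row=LF[0]=1
  step 3: row=1, L[1]='P', prepend. Next row=LF[1]=2
  step 4: row=2, L[2]='P', prepend. Next row=LF[2]=3
  step 5: row=3, L[3]='Q', prepend. Next row=LF[3]=6
  step 6: row=6, L[6]='p', prepend. Next row=LF[6]=8
  step 7: row=8, L[8]='r', prepend. Next row=LF[8]=11
  step 8: row=11, L[11]='r', prepend. Next row=LF[11]=12
  step 9: row=12, L[12]='p', prepend. Next row=LF[12]=9
  step 10: row=9, L[9]='P', prepend. Next row=LF[9]=5
  step 11: row=5, L[5]='P', prepend. Next row=LF[5]=4
  step 12: row=4, L[4]='q', prepend. Next row=LF[4]=10
  step 13: row=10, L[10]='R', prepend. Next row=LF[10]=7
Reversed output: RqPPprrpQPPP$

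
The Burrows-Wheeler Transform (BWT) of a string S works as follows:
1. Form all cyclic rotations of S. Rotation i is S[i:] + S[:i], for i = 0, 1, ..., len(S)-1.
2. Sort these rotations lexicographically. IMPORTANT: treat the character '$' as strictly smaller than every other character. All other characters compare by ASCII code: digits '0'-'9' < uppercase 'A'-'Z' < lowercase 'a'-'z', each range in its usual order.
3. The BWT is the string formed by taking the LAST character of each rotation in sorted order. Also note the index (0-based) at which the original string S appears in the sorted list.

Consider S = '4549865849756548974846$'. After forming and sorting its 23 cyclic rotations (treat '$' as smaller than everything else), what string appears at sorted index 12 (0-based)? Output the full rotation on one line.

Answer: 6548974846$454986584975

Derivation:
All 23 rotations (rotation i = S[i:]+S[:i]):
  rot[0] = 4549865849756548974846$
  rot[1] = 549865849756548974846$4
  rot[2] = 49865849756548974846$45
  rot[3] = 9865849756548974846$454
  rot[4] = 865849756548974846$4549
  rot[5] = 65849756548974846$45498
  rot[6] = 5849756548974846$454986
  rot[7] = 849756548974846$4549865
  rot[8] = 49756548974846$45498658
  rot[9] = 9756548974846$454986584
  rot[10] = 756548974846$4549865849
  rot[11] = 56548974846$45498658497
  rot[12] = 6548974846$454986584975
  rot[13] = 548974846$4549865849756
  rot[14] = 48974846$45498658497565
  rot[15] = 8974846$454986584975654
  rot[16] = 974846$4549865849756548
  rot[17] = 74846$45498658497565489
  rot[18] = 4846$454986584975654897
  rot[19] = 846$4549865849756548974
  rot[20] = 46$45498658497565489748
  rot[21] = 6$454986584975654897484
  rot[22] = $4549865849756548974846
Sorted (with $ < everything):
  sorted[0] = $4549865849756548974846
  sorted[1] = 4549865849756548974846$
  sorted[2] = 46$45498658497565489748
  sorted[3] = 4846$454986584975654897
  sorted[4] = 48974846$45498658497565
  sorted[5] = 49756548974846$45498658
  sorted[6] = 49865849756548974846$45
  sorted[7] = 548974846$4549865849756
  sorted[8] = 549865849756548974846$4
  sorted[9] = 56548974846$45498658497
  sorted[10] = 5849756548974846$454986
  sorted[11] = 6$454986584975654897484
  sorted[12] = 6548974846$454986584975
  sorted[13] = 65849756548974846$45498
  sorted[14] = 74846$45498658497565489
  sorted[15] = 756548974846$4549865849
  sorted[16] = 846$4549865849756548974
  sorted[17] = 849756548974846$4549865
  sorted[18] = 865849756548974846$4549
  sorted[19] = 8974846$454986584975654
  sorted[20] = 974846$4549865849756548
  sorted[21] = 9756548974846$454986584
  sorted[22] = 9865849756548974846$454
sorted[12] = 6548974846$454986584975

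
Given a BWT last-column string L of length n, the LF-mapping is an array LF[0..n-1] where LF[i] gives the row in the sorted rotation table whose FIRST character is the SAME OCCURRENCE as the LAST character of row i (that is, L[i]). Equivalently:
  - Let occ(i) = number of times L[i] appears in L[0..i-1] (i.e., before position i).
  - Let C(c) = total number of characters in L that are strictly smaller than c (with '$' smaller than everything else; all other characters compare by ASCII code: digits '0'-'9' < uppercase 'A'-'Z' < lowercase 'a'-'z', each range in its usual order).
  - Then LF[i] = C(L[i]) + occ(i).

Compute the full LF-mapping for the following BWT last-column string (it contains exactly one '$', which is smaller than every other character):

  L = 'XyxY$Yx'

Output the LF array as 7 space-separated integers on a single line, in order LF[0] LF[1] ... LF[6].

Answer: 1 6 4 2 0 3 5

Derivation:
Char counts: '$':1, 'X':1, 'Y':2, 'x':2, 'y':1
C (first-col start): C('$')=0, C('X')=1, C('Y')=2, C('x')=4, C('y')=6
L[0]='X': occ=0, LF[0]=C('X')+0=1+0=1
L[1]='y': occ=0, LF[1]=C('y')+0=6+0=6
L[2]='x': occ=0, LF[2]=C('x')+0=4+0=4
L[3]='Y': occ=0, LF[3]=C('Y')+0=2+0=2
L[4]='$': occ=0, LF[4]=C('$')+0=0+0=0
L[5]='Y': occ=1, LF[5]=C('Y')+1=2+1=3
L[6]='x': occ=1, LF[6]=C('x')+1=4+1=5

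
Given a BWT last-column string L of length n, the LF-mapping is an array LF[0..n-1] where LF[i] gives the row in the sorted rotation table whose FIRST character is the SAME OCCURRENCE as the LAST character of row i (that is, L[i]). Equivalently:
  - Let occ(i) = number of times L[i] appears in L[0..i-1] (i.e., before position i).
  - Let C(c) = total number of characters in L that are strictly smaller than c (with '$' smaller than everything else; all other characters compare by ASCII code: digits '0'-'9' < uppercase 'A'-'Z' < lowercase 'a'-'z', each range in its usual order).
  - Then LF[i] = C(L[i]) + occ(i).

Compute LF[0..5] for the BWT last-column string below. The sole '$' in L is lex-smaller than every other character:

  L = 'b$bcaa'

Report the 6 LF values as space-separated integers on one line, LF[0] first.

Answer: 3 0 4 5 1 2

Derivation:
Char counts: '$':1, 'a':2, 'b':2, 'c':1
C (first-col start): C('$')=0, C('a')=1, C('b')=3, C('c')=5
L[0]='b': occ=0, LF[0]=C('b')+0=3+0=3
L[1]='$': occ=0, LF[1]=C('$')+0=0+0=0
L[2]='b': occ=1, LF[2]=C('b')+1=3+1=4
L[3]='c': occ=0, LF[3]=C('c')+0=5+0=5
L[4]='a': occ=0, LF[4]=C('a')+0=1+0=1
L[5]='a': occ=1, LF[5]=C('a')+1=1+1=2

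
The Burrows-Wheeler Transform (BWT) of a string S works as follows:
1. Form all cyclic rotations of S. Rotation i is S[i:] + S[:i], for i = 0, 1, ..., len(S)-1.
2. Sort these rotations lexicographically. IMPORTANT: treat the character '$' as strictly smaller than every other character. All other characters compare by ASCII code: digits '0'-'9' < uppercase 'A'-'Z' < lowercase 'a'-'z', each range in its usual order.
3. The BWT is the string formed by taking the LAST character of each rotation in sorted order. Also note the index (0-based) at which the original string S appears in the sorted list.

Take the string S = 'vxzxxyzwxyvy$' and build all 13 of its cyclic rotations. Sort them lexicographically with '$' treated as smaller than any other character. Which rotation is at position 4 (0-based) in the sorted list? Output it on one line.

All 13 rotations (rotation i = S[i:]+S[:i]):
  rot[0] = vxzxxyzwxyvy$
  rot[1] = xzxxyzwxyvy$v
  rot[2] = zxxyzwxyvy$vx
  rot[3] = xxyzwxyvy$vxz
  rot[4] = xyzwxyvy$vxzx
  rot[5] = yzwxyvy$vxzxx
  rot[6] = zwxyvy$vxzxxy
  rot[7] = wxyvy$vxzxxyz
  rot[8] = xyvy$vxzxxyzw
  rot[9] = yvy$vxzxxyzwx
  rot[10] = vy$vxzxxyzwxy
  rot[11] = y$vxzxxyzwxyv
  rot[12] = $vxzxxyzwxyvy
Sorted (with $ < everything):
  sorted[0] = $vxzxxyzwxyvy
  sorted[1] = vxzxxyzwxyvy$
  sorted[2] = vy$vxzxxyzwxy
  sorted[3] = wxyvy$vxzxxyz
  sorted[4] = xxyzwxyvy$vxz
  sorted[5] = xyvy$vxzxxyzw
  sorted[6] = xyzwxyvy$vxzx
  sorted[7] = xzxxyzwxyvy$v
  sorted[8] = y$vxzxxyzwxyv
  sorted[9] = yvy$vxzxxyzwx
  sorted[10] = yzwxyvy$vxzxx
  sorted[11] = zwxyvy$vxzxxy
  sorted[12] = zxxyzwxyvy$vx
sorted[4] = xxyzwxyvy$vxz

Answer: xxyzwxyvy$vxz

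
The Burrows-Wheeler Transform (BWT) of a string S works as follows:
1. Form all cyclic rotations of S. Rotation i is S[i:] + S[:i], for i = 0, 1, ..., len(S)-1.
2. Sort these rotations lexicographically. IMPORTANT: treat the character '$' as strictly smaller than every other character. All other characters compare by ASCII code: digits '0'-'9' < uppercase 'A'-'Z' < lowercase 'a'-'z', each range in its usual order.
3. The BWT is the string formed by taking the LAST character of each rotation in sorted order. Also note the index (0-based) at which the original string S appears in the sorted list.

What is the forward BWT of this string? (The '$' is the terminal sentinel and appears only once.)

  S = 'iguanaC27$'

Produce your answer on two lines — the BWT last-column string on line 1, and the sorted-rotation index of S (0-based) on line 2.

All 10 rotations (rotation i = S[i:]+S[:i]):
  rot[0] = iguanaC27$
  rot[1] = guanaC27$i
  rot[2] = uanaC27$ig
  rot[3] = anaC27$igu
  rot[4] = naC27$igua
  rot[5] = aC27$iguan
  rot[6] = C27$iguana
  rot[7] = 27$iguanaC
  rot[8] = 7$iguanaC2
  rot[9] = $iguanaC27
Sorted (with $ < everything):
  sorted[0] = $iguanaC27  (last char: '7')
  sorted[1] = 27$iguanaC  (last char: 'C')
  sorted[2] = 7$iguanaC2  (last char: '2')
  sorted[3] = C27$iguana  (last char: 'a')
  sorted[4] = aC27$iguan  (last char: 'n')
  sorted[5] = anaC27$igu  (last char: 'u')
  sorted[6] = guanaC27$i  (last char: 'i')
  sorted[7] = iguanaC27$  (last char: '$')
  sorted[8] = naC27$igua  (last char: 'a')
  sorted[9] = uanaC27$ig  (last char: 'g')
Last column: 7C2anui$ag
Original string S is at sorted index 7

Answer: 7C2anui$ag
7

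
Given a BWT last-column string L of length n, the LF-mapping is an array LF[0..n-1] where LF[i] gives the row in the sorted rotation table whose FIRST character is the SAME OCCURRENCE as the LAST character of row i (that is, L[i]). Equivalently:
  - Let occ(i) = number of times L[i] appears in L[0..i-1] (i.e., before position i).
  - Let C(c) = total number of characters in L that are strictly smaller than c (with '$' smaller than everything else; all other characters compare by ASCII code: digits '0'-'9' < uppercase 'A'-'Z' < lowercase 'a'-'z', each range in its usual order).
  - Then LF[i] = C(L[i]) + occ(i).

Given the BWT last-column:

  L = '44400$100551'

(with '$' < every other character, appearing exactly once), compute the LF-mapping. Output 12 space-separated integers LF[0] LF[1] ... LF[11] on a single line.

Answer: 7 8 9 1 2 0 5 3 4 10 11 6

Derivation:
Char counts: '$':1, '0':4, '1':2, '4':3, '5':2
C (first-col start): C('$')=0, C('0')=1, C('1')=5, C('4')=7, C('5')=10
L[0]='4': occ=0, LF[0]=C('4')+0=7+0=7
L[1]='4': occ=1, LF[1]=C('4')+1=7+1=8
L[2]='4': occ=2, LF[2]=C('4')+2=7+2=9
L[3]='0': occ=0, LF[3]=C('0')+0=1+0=1
L[4]='0': occ=1, LF[4]=C('0')+1=1+1=2
L[5]='$': occ=0, LF[5]=C('$')+0=0+0=0
L[6]='1': occ=0, LF[6]=C('1')+0=5+0=5
L[7]='0': occ=2, LF[7]=C('0')+2=1+2=3
L[8]='0': occ=3, LF[8]=C('0')+3=1+3=4
L[9]='5': occ=0, LF[9]=C('5')+0=10+0=10
L[10]='5': occ=1, LF[10]=C('5')+1=10+1=11
L[11]='1': occ=1, LF[11]=C('1')+1=5+1=6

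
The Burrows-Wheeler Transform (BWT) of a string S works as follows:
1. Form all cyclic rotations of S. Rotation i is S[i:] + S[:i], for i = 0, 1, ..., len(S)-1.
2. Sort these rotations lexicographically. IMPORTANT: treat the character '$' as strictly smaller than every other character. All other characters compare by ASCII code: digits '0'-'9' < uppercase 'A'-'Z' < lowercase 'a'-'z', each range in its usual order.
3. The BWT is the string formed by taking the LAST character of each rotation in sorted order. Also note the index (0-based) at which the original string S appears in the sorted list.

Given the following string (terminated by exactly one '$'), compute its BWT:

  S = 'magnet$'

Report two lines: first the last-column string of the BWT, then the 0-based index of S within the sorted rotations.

All 7 rotations (rotation i = S[i:]+S[:i]):
  rot[0] = magnet$
  rot[1] = agnet$m
  rot[2] = gnet$ma
  rot[3] = net$mag
  rot[4] = et$magn
  rot[5] = t$magne
  rot[6] = $magnet
Sorted (with $ < everything):
  sorted[0] = $magnet  (last char: 't')
  sorted[1] = agnet$m  (last char: 'm')
  sorted[2] = et$magn  (last char: 'n')
  sorted[3] = gnet$ma  (last char: 'a')
  sorted[4] = magnet$  (last char: '$')
  sorted[5] = net$mag  (last char: 'g')
  sorted[6] = t$magne  (last char: 'e')
Last column: tmna$ge
Original string S is at sorted index 4

Answer: tmna$ge
4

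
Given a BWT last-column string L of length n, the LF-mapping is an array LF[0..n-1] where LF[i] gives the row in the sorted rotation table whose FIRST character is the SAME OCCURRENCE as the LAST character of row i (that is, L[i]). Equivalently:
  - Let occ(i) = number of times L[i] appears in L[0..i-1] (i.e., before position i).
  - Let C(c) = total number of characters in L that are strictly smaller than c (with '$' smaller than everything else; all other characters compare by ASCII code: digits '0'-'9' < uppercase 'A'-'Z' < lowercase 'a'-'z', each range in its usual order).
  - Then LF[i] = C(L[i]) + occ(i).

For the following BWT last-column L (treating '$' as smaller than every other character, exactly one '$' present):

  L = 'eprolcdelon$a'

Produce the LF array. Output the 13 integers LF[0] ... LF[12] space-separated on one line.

Answer: 4 11 12 9 6 2 3 5 7 10 8 0 1

Derivation:
Char counts: '$':1, 'a':1, 'c':1, 'd':1, 'e':2, 'l':2, 'n':1, 'o':2, 'p':1, 'r':1
C (first-col start): C('$')=0, C('a')=1, C('c')=2, C('d')=3, C('e')=4, C('l')=6, C('n')=8, C('o')=9, C('p')=11, C('r')=12
L[0]='e': occ=0, LF[0]=C('e')+0=4+0=4
L[1]='p': occ=0, LF[1]=C('p')+0=11+0=11
L[2]='r': occ=0, LF[2]=C('r')+0=12+0=12
L[3]='o': occ=0, LF[3]=C('o')+0=9+0=9
L[4]='l': occ=0, LF[4]=C('l')+0=6+0=6
L[5]='c': occ=0, LF[5]=C('c')+0=2+0=2
L[6]='d': occ=0, LF[6]=C('d')+0=3+0=3
L[7]='e': occ=1, LF[7]=C('e')+1=4+1=5
L[8]='l': occ=1, LF[8]=C('l')+1=6+1=7
L[9]='o': occ=1, LF[9]=C('o')+1=9+1=10
L[10]='n': occ=0, LF[10]=C('n')+0=8+0=8
L[11]='$': occ=0, LF[11]=C('$')+0=0+0=0
L[12]='a': occ=0, LF[12]=C('a')+0=1+0=1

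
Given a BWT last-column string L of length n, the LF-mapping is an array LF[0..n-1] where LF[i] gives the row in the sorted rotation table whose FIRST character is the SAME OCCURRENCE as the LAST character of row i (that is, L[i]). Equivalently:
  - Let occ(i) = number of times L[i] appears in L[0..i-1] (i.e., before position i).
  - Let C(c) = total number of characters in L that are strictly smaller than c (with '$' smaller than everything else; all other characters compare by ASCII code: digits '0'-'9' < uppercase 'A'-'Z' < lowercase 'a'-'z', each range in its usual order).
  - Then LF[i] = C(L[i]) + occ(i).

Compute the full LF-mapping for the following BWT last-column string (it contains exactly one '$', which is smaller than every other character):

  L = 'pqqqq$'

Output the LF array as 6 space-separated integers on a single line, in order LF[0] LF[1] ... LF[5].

Char counts: '$':1, 'p':1, 'q':4
C (first-col start): C('$')=0, C('p')=1, C('q')=2
L[0]='p': occ=0, LF[0]=C('p')+0=1+0=1
L[1]='q': occ=0, LF[1]=C('q')+0=2+0=2
L[2]='q': occ=1, LF[2]=C('q')+1=2+1=3
L[3]='q': occ=2, LF[3]=C('q')+2=2+2=4
L[4]='q': occ=3, LF[4]=C('q')+3=2+3=5
L[5]='$': occ=0, LF[5]=C('$')+0=0+0=0

Answer: 1 2 3 4 5 0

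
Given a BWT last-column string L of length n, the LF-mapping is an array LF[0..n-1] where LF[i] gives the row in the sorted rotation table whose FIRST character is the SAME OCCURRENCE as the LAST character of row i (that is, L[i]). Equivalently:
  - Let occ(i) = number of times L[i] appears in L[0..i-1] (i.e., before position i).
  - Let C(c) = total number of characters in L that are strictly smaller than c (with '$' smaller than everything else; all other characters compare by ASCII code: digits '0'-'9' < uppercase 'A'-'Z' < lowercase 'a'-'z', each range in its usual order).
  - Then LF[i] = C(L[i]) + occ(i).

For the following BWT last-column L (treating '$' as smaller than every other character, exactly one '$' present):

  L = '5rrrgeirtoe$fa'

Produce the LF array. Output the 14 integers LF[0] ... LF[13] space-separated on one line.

Char counts: '$':1, '5':1, 'a':1, 'e':2, 'f':1, 'g':1, 'i':1, 'o':1, 'r':4, 't':1
C (first-col start): C('$')=0, C('5')=1, C('a')=2, C('e')=3, C('f')=5, C('g')=6, C('i')=7, C('o')=8, C('r')=9, C('t')=13
L[0]='5': occ=0, LF[0]=C('5')+0=1+0=1
L[1]='r': occ=0, LF[1]=C('r')+0=9+0=9
L[2]='r': occ=1, LF[2]=C('r')+1=9+1=10
L[3]='r': occ=2, LF[3]=C('r')+2=9+2=11
L[4]='g': occ=0, LF[4]=C('g')+0=6+0=6
L[5]='e': occ=0, LF[5]=C('e')+0=3+0=3
L[6]='i': occ=0, LF[6]=C('i')+0=7+0=7
L[7]='r': occ=3, LF[7]=C('r')+3=9+3=12
L[8]='t': occ=0, LF[8]=C('t')+0=13+0=13
L[9]='o': occ=0, LF[9]=C('o')+0=8+0=8
L[10]='e': occ=1, LF[10]=C('e')+1=3+1=4
L[11]='$': occ=0, LF[11]=C('$')+0=0+0=0
L[12]='f': occ=0, LF[12]=C('f')+0=5+0=5
L[13]='a': occ=0, LF[13]=C('a')+0=2+0=2

Answer: 1 9 10 11 6 3 7 12 13 8 4 0 5 2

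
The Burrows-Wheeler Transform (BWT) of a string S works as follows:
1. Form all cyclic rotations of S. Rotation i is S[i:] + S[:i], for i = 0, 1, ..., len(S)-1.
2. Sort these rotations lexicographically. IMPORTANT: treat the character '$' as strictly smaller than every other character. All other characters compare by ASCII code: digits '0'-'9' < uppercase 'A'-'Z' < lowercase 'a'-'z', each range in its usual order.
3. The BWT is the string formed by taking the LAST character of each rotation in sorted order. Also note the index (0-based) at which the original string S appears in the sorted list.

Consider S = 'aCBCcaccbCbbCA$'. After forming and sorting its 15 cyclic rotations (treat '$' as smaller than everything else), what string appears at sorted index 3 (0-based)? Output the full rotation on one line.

Answer: CA$aCBCcaccbCbb

Derivation:
All 15 rotations (rotation i = S[i:]+S[:i]):
  rot[0] = aCBCcaccbCbbCA$
  rot[1] = CBCcaccbCbbCA$a
  rot[2] = BCcaccbCbbCA$aC
  rot[3] = CcaccbCbbCA$aCB
  rot[4] = caccbCbbCA$aCBC
  rot[5] = accbCbbCA$aCBCc
  rot[6] = ccbCbbCA$aCBCca
  rot[7] = cbCbbCA$aCBCcac
  rot[8] = bCbbCA$aCBCcacc
  rot[9] = CbbCA$aCBCcaccb
  rot[10] = bbCA$aCBCcaccbC
  rot[11] = bCA$aCBCcaccbCb
  rot[12] = CA$aCBCcaccbCbb
  rot[13] = A$aCBCcaccbCbbC
  rot[14] = $aCBCcaccbCbbCA
Sorted (with $ < everything):
  sorted[0] = $aCBCcaccbCbbCA
  sorted[1] = A$aCBCcaccbCbbC
  sorted[2] = BCcaccbCbbCA$aC
  sorted[3] = CA$aCBCcaccbCbb
  sorted[4] = CBCcaccbCbbCA$a
  sorted[5] = CbbCA$aCBCcaccb
  sorted[6] = CcaccbCbbCA$aCB
  sorted[7] = aCBCcaccbCbbCA$
  sorted[8] = accbCbbCA$aCBCc
  sorted[9] = bCA$aCBCcaccbCb
  sorted[10] = bCbbCA$aCBCcacc
  sorted[11] = bbCA$aCBCcaccbC
  sorted[12] = caccbCbbCA$aCBC
  sorted[13] = cbCbbCA$aCBCcac
  sorted[14] = ccbCbbCA$aCBCca
sorted[3] = CA$aCBCcaccbCbb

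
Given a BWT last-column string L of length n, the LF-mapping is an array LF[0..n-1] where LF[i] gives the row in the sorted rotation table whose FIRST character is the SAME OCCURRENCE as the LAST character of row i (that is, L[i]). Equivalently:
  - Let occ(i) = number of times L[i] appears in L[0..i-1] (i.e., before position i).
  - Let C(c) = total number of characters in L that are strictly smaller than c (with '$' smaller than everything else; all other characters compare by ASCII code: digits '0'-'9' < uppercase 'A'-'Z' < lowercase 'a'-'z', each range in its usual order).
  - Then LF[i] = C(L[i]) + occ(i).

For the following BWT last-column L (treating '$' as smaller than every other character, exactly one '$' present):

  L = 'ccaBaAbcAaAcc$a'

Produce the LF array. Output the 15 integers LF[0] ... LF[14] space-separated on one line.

Answer: 10 11 5 4 6 1 9 12 2 7 3 13 14 0 8

Derivation:
Char counts: '$':1, 'A':3, 'B':1, 'a':4, 'b':1, 'c':5
C (first-col start): C('$')=0, C('A')=1, C('B')=4, C('a')=5, C('b')=9, C('c')=10
L[0]='c': occ=0, LF[0]=C('c')+0=10+0=10
L[1]='c': occ=1, LF[1]=C('c')+1=10+1=11
L[2]='a': occ=0, LF[2]=C('a')+0=5+0=5
L[3]='B': occ=0, LF[3]=C('B')+0=4+0=4
L[4]='a': occ=1, LF[4]=C('a')+1=5+1=6
L[5]='A': occ=0, LF[5]=C('A')+0=1+0=1
L[6]='b': occ=0, LF[6]=C('b')+0=9+0=9
L[7]='c': occ=2, LF[7]=C('c')+2=10+2=12
L[8]='A': occ=1, LF[8]=C('A')+1=1+1=2
L[9]='a': occ=2, LF[9]=C('a')+2=5+2=7
L[10]='A': occ=2, LF[10]=C('A')+2=1+2=3
L[11]='c': occ=3, LF[11]=C('c')+3=10+3=13
L[12]='c': occ=4, LF[12]=C('c')+4=10+4=14
L[13]='$': occ=0, LF[13]=C('$')+0=0+0=0
L[14]='a': occ=3, LF[14]=C('a')+3=5+3=8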